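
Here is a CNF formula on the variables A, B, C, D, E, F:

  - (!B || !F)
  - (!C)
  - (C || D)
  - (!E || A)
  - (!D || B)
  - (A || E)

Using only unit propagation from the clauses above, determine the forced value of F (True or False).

(!C) is a unit clause: C = False.
(D || C): since C = False, the clause reduces to (D). D = True.
(B || !D) with D = True leaves only B, so B = True.
(!B || !F) with B = True leaves only !F, so F = False.

False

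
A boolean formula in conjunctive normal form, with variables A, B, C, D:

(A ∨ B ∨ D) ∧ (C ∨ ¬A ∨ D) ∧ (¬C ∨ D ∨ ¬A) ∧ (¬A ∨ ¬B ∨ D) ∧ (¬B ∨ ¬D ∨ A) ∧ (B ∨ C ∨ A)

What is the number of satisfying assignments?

Case analysis on A and D:
  A=T, D=T: remaining (B,C) ∈ {(F,F); (F,T); (T,F); (T,T)} — 4.
  A=T, D=F: a clause becomes empty — 0.
  A=F, D=T: remaining (B,C) ∈ {(F,T)} — 1.
  A=F, D=F: remaining (B,C) ∈ {(T,F); (T,T)} — 2.
Total: 4 + 0 + 1 + 2 = 7.

7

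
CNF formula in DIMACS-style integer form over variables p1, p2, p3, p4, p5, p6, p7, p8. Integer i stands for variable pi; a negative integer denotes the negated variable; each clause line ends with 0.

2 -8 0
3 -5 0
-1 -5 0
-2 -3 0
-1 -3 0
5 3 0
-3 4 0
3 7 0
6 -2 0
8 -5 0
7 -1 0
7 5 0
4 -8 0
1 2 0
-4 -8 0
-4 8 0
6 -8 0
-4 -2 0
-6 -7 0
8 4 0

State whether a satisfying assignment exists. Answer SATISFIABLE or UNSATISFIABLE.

p8 = True:
  propagation gives p2=True, p3=False, p5=False; an empty clause results — contradiction.
p8 = False:
  propagation gives p5=False, p3=True, p2=False, p1=False; an empty clause results — contradiction.
Every branch closes, so no satisfying assignment exists.

UNSATISFIABLE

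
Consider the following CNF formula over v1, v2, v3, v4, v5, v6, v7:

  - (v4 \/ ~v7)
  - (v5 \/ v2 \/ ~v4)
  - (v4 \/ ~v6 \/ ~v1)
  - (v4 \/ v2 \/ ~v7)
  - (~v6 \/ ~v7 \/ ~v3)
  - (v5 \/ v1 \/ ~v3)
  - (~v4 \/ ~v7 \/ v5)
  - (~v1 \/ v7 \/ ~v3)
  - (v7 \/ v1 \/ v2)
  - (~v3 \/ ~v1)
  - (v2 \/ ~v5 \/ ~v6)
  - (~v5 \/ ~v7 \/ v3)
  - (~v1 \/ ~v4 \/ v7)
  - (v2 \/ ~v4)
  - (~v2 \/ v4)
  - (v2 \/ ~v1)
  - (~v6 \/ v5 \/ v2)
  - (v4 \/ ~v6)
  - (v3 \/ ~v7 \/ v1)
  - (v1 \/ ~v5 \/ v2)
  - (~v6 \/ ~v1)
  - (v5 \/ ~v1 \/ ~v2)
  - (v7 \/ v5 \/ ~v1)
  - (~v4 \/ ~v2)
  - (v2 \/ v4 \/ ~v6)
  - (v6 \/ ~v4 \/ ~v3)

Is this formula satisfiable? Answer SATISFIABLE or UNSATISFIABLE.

UNSATISFIABLE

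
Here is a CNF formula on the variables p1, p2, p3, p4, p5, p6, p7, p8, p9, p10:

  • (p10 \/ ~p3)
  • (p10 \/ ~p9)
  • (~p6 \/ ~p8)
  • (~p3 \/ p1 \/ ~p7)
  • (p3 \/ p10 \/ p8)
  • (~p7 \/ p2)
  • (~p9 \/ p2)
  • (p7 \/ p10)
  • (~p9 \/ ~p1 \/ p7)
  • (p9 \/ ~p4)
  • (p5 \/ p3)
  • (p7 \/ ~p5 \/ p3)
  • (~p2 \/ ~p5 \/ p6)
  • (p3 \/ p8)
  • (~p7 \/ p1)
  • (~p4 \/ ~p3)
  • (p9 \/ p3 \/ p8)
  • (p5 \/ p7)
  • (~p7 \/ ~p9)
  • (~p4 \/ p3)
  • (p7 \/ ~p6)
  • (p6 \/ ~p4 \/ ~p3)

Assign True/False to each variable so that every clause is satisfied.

p1=1, p2=0, p3=1, p4=0, p5=1, p6=0, p7=0, p8=0, p9=0, p10=1

Check each clause:
  1. (~p3 \/ p10) — p10 is true.
  2. (~p9 \/ p10) — p10 is true.
  3. (~p6 \/ ~p8) — ~p8 is true.
  4. (~p7 \/ p1 \/ ~p3) — ~p7 is true.
  5. (p10 \/ p8 \/ p3) — p10 is true.
  6. (p2 \/ ~p7) — ~p7 is true.
  7. (~p9 \/ p2) — ~p9 is true.
  8. (p10 \/ p7) — p10 is true.
  9. (p7 \/ ~p9 \/ ~p1) — ~p9 is true.
  10. (~p4 \/ p9) — ~p4 is true.
  11. (p3 \/ p5) — p3 is true.
  12. (p7 \/ ~p5 \/ p3) — p3 is true.
  13. (~p5 \/ p6 \/ ~p2) — ~p2 is true.
  14. (p3 \/ p8) — p3 is true.
  15. (p1 \/ ~p7) — p1 is true.
  16. (~p3 \/ ~p4) — ~p4 is true.
  17. (p3 \/ p9 \/ p8) — p3 is true.
  18. (p5 \/ p7) — p5 is true.
  19. (~p9 \/ ~p7) — ~p7 is true.
  20. (~p4 \/ p3) — p3 is true.
  21. (~p6 \/ p7) — ~p6 is true.
  22. (~p3 \/ p6 \/ ~p4) — ~p4 is true.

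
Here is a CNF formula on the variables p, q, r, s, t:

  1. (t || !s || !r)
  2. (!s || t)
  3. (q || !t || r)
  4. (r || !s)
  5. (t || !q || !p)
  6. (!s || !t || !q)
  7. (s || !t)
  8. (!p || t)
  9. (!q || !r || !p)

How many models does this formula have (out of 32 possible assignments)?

Satisfying assignments:
  p=F q=F r=F s=F t=F
  p=F q=F r=T s=F t=F
  p=F q=F r=T s=T t=T
  p=F q=T r=F s=F t=F
  p=F q=T r=T s=F t=F
  p=T q=F r=T s=T t=T
Count: 6.

6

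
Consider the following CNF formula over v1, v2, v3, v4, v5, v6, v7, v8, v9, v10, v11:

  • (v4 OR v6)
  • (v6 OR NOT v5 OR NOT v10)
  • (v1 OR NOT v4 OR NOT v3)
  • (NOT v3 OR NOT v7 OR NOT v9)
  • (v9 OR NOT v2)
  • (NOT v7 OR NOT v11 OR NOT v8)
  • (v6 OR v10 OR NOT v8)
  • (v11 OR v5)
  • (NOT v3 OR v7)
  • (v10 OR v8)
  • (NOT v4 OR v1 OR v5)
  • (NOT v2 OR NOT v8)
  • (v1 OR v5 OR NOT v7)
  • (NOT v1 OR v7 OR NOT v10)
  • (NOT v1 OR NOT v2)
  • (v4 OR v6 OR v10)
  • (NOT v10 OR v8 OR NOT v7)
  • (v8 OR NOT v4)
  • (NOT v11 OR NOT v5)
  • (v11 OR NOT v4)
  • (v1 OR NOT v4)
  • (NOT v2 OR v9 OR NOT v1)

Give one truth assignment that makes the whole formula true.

v1 = 0, v2 = 0, v3 = 1, v4 = 0, v5 = 1, v6 = 1, v7 = 1, v8 = 1, v9 = 0, v10 = 0, v11 = 0

Pure literal: v2 appears only negated; assign v2 = False.
Pure literal: v6 appears only positively; assign v6 = True.
Set v1 = False and propagate.
  then v4 is forced to False.
For the remaining variables, v3 = True, v5 = True, v7 = True, v8 = True, v9 = False, v10 = False, v11 = False works.
Every clause has at least one true literal under this assignment.
Check each clause:
  1. (v4 OR v6) — v6 is true.
  2. (v6 OR NOT v5 OR NOT v10) — NOT v10 is true.
  3. (NOT v3 OR v1 OR NOT v4) — NOT v4 is true.
  4. (NOT v7 OR NOT v3 OR NOT v9) — NOT v9 is true.
  5. (v9 OR NOT v2) — NOT v2 is true.
  6. (NOT v7 OR NOT v8 OR NOT v11) — NOT v11 is true.
  7. (NOT v8 OR v6 OR v10) — v6 is true.
  8. (v11 OR v5) — v5 is true.
  9. (v7 OR NOT v3) — v7 is true.
  10. (v8 OR v10) — v8 is true.
  11. (v5 OR v1 OR NOT v4) — NOT v4 is true.
  12. (NOT v8 OR NOT v2) — NOT v2 is true.
  13. (NOT v7 OR v1 OR v5) — v5 is true.
  14. (NOT v1 OR NOT v10 OR v7) — v7 is true.
  15. (NOT v1 OR NOT v2) — NOT v2 is true.
  16. (v6 OR v4 OR v10) — v6 is true.
  17. (NOT v10 OR NOT v7 OR v8) — v8 is true.
  18. (v8 OR NOT v4) — v8 is true.
  19. (NOT v11 OR NOT v5) — NOT v11 is true.
  20. (v11 OR NOT v4) — NOT v4 is true.
  21. (v1 OR NOT v4) — NOT v4 is true.
  22. (NOT v2 OR NOT v1 OR v9) — NOT v2 is true.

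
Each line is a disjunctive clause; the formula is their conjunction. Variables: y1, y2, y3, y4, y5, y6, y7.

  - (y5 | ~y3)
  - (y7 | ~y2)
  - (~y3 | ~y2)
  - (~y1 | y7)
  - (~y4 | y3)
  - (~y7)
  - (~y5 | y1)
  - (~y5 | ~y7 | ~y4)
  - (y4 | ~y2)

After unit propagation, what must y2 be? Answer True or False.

False

Unit clause (~y7) sets y7 = False.
From (~y2 | y7) and y7 = False: y2 = False.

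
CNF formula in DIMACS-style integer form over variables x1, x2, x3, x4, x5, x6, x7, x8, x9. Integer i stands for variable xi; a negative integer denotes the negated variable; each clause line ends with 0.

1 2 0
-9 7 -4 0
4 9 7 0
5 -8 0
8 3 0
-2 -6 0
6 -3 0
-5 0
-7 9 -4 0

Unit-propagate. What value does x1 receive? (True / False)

Unit clause (!x5) sets x5 = False.
From (!x8 || x5) and x5 = False: x8 = False.
(x8 || x3) with x8 = False leaves only x3, so x3 = True.
In (x6 || !x3), !x3 is now false; x6 must hold, so x6 = True.
(!x2 || !x6) with x6 = True leaves only !x2, so x2 = False.
From (x2 || x1) and x2 = False: x1 = True.

True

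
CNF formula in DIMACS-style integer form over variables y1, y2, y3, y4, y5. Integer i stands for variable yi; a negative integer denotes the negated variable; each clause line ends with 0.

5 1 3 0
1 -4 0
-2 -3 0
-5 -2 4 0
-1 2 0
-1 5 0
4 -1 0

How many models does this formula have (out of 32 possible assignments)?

4

Satisfying assignments:
  y1=F y2=F y3=F y4=F y5=T
  y1=F y2=F y3=T y4=F y5=F
  y1=F y2=F y3=T y4=F y5=T
  y1=T y2=T y3=F y4=T y5=T
Count: 4.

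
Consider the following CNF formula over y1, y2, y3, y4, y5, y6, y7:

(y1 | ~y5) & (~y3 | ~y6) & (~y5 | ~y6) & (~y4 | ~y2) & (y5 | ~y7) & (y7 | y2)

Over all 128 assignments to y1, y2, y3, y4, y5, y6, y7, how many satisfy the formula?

14

Split on y5, then y2.
  y5=1, y2=1: remaining (y1,y3,y4,y6,y7) ∈ {(1,0,0,0,0); (1,0,0,0,1); (1,1,0,0,0); (1,1,0,0,1)} — 4.
  y5=1, y2=0: remaining (y1,y3,y4,y6,y7) ∈ {(1,0,0,0,1); (1,0,1,0,1); (1,1,0,0,1); (1,1,1,0,1)} — 4.
  y5=0, y2=1: y1 free; 3 ways for (y3,y4,y6,y7) × 2^1 = 6.
  y5=0, y2=0: a clause becomes empty — 0.
Total: 4 + 4 + 6 + 0 = 14.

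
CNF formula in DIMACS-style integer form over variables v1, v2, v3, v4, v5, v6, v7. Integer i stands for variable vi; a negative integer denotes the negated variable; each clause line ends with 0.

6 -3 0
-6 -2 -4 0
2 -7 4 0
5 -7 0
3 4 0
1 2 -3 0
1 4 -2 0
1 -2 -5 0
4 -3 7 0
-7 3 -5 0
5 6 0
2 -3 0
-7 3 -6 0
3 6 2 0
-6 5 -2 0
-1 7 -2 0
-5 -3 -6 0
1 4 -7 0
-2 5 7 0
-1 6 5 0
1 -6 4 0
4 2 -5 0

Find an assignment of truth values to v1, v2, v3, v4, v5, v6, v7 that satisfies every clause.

v1 = True, v2 = False, v3 = False, v4 = True, v5 = False, v6 = True, v7 = False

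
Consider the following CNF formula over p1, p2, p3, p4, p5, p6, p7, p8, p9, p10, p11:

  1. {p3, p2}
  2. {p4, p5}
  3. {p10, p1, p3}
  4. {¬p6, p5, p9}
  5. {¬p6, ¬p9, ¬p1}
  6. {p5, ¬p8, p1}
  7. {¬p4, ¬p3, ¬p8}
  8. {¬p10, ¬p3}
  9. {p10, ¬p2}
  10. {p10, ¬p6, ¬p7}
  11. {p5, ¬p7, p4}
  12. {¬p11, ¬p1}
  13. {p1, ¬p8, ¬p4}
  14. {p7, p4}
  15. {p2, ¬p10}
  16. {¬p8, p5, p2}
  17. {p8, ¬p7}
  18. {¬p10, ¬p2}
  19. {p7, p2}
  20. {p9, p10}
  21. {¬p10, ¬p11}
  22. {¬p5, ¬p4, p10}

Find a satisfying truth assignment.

p1 = 0, p2 = 0, p3 = 1, p4 = 0, p5 = 1, p6 = 0, p7 = 1, p8 = 1, p9 = 1, p10 = 0, p11 = 1

Check each clause:
  1. {p3, p2} — p3 is true.
  2. {p5, p4} — p5 is true.
  3. {p3, p1, p10} — p3 is true.
  4. {p5, ¬p6, p9} — p9 is true.
  5. {¬p6, ¬p9, ¬p1} — ¬p6 is true.
  6. {p1, p5, ¬p8} — p5 is true.
  7. {¬p3, ¬p8, ¬p4} — ¬p4 is true.
  8. {¬p3, ¬p10} — ¬p10 is true.
  9. {¬p2, p10} — ¬p2 is true.
  10. {p10, ¬p7, ¬p6} — ¬p6 is true.
  11. {p5, p4, ¬p7} — p5 is true.
  12. {¬p1, ¬p11} — ¬p1 is true.
  13. {¬p4, p1, ¬p8} — ¬p4 is true.
  14. {p4, p7} — p7 is true.
  15. {p2, ¬p10} — ¬p10 is true.
  16. {¬p8, p2, p5} — p5 is true.
  17. {p8, ¬p7} — p8 is true.
  18. {¬p10, ¬p2} — ¬p10 is true.
  19. {p2, p7} — p7 is true.
  20. {p9, p10} — p9 is true.
  21. {¬p11, ¬p10} — ¬p10 is true.
  22. {¬p4, ¬p5, p10} — ¬p4 is true.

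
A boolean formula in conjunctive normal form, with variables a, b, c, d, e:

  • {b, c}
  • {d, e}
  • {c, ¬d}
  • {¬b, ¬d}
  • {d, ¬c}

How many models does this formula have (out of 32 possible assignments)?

The models are:
  a=F b=F c=T d=T e=F
  a=F b=F c=T d=T e=T
  a=F b=T c=F d=F e=T
  a=T b=F c=T d=T e=F
  a=T b=F c=T d=T e=T
  a=T b=T c=F d=F e=T
That's 6 in total.

6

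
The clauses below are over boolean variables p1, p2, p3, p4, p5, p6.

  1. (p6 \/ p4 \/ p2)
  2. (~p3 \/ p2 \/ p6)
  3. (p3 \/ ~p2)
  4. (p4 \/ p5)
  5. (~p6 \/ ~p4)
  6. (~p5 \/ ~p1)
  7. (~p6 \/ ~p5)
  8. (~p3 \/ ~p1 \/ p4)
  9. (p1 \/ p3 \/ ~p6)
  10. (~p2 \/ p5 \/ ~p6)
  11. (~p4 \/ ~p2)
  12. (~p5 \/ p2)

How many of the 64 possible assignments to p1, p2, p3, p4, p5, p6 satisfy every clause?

3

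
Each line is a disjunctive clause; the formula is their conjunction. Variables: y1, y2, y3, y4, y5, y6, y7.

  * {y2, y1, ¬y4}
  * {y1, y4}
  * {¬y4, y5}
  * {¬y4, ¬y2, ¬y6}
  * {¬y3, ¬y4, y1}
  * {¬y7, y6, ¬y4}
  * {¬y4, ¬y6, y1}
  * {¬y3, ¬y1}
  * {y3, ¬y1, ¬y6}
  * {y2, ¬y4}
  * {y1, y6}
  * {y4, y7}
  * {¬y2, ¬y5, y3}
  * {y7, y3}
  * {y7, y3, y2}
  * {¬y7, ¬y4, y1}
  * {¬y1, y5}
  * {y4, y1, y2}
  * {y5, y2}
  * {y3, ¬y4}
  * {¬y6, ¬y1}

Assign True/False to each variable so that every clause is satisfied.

y1=T, y2=F, y3=F, y4=F, y5=T, y6=F, y7=T

Try y1 = True.
  then y3 is forced to False.
  then y6 is forced to False.
  then y7 is forced to True.
  then y4 is forced to False.
  then y5 is forced to True.
  then y2 is forced to False.
Every clause has at least one true literal under this assignment.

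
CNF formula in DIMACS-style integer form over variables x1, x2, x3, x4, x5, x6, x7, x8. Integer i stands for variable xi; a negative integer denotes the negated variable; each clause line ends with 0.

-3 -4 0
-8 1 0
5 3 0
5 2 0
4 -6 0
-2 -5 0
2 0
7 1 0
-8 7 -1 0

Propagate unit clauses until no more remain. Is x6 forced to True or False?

False

(x2) is a unit clause: x2 = True.
From (NOT x2 OR NOT x5) and x2 = True: x5 = False.
From (x5 OR x3) and x5 = False: x3 = True.
From (NOT x4 OR NOT x3) and x3 = True: x4 = False.
In (x4 OR NOT x6), x4 is now false; NOT x6 must hold, so x6 = False.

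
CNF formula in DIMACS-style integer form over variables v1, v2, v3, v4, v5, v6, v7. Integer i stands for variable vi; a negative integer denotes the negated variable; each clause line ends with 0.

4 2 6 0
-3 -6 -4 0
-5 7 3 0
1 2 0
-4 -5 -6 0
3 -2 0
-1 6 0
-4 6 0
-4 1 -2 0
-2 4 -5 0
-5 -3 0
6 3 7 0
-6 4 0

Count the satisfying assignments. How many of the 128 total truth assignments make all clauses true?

Satisfying assignments:
  v1=0 v2=1 v3=1 v4=0 v5=0 v6=0 v7=0
  v1=0 v2=1 v3=1 v4=0 v5=0 v6=0 v7=1
  v1=1 v2=0 v3=0 v4=1 v5=0 v6=1 v7=0
  v1=1 v2=0 v3=0 v4=1 v5=0 v6=1 v7=1
Count: 4.

4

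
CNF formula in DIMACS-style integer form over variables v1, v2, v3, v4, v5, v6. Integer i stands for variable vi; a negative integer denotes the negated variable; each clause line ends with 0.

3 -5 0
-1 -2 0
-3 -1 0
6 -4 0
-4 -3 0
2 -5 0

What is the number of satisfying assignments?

Case analysis on v3 and v1:
  v3=T, v1=T: a clause becomes empty — 0.
  v3=T, v1=F: v6 free; 3 ways for (v2,v4,v5) × 2^1 = 6.
  v3=F, v1=T: remaining (v2,v4,v5,v6) ∈ {(F,F,F,F); (F,F,F,T); (F,T,F,T)} — 3.
  v3=F, v1=F: v2 free; 3 ways for (v4,v5,v6) × 2^1 = 6.
Total: 0 + 6 + 3 + 6 = 15.

15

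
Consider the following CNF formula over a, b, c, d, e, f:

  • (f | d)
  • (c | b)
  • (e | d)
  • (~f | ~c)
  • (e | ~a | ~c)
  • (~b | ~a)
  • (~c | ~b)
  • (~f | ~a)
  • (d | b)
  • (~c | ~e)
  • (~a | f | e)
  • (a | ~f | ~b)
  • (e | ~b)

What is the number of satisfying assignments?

2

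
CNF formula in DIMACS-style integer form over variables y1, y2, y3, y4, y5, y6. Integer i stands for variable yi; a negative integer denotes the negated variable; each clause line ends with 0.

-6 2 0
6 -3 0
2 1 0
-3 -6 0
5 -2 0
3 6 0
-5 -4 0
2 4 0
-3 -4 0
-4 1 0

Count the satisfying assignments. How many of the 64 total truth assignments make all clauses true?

Satisfying assignments:
  y1=0 y2=1 y3=0 y4=0 y5=1 y6=1
  y1=1 y2=1 y3=0 y4=0 y5=1 y6=1
That's 2 in total.

2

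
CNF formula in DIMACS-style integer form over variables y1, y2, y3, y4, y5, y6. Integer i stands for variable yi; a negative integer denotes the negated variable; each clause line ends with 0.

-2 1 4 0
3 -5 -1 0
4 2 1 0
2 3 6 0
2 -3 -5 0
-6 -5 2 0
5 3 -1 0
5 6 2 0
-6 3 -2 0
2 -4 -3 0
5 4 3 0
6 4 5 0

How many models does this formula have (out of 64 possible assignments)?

15

Case analysis on y2 and y3:
  y2=1, y3=1: 11 of the 16 assignments to (y1,y4,y5,y6) work.
  y2=1, y3=0: remaining (y1,y4,y5,y6) ∈ {(0,1,0,0); (0,1,1,0)} — 2.
  y2=0, y3=1: remaining (y1,y4,y5,y6) ∈ {(1,0,0,1)} — 1.
  y2=0, y3=0: remaining (y1,y4,y5,y6) ∈ {(0,1,0,1)} — 1.
Total: 11 + 2 + 1 + 1 = 15.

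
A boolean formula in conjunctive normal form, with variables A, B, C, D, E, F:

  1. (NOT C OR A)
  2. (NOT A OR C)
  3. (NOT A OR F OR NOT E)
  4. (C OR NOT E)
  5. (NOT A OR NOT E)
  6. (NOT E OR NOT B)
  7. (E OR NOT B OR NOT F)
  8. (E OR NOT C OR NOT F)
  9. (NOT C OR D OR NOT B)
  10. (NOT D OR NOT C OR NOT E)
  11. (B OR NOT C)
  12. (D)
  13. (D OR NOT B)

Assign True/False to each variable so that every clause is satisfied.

Unit propagation: (D) forces D = True.
Try A = False.
  then C is forced to False.
  then E is forced to False.
Try B = False.
F is now unconstrained; take F = False.
Every clause has at least one true literal under this assignment.

A = False, B = False, C = False, D = True, E = False, F = False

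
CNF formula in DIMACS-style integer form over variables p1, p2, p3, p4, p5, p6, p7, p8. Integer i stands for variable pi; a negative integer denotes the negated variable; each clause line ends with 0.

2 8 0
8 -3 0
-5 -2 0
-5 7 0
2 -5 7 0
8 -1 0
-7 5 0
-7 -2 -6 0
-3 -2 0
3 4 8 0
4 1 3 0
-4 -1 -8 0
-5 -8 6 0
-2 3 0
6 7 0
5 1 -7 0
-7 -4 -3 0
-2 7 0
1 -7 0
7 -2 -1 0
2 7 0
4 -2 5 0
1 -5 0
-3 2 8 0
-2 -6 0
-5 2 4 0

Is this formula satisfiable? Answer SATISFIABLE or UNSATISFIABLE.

UNSATISFIABLE

p2 = True:
  propagation gives p5=False, p7=False; an empty clause results — contradiction.
p2 = False:
  propagation gives p8=True, p7=True, p5=True, p6=True; an empty clause results — contradiction.
Every branch closes, so no satisfying assignment exists.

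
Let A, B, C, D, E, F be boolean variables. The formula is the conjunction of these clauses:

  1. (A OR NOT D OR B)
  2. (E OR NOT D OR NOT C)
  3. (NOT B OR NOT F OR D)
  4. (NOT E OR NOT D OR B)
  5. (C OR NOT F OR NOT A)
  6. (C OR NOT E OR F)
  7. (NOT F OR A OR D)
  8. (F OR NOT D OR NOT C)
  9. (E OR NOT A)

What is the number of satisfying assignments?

14

Case analysis on D and F:
  D=T, F=T: remaining (A,B,C,E) ∈ {(F,T,F,F); (F,T,F,T); (F,T,T,T); (T,T,T,T)} — 4.
  D=T, F=F: remaining (A,B,C,E) ∈ {(F,T,F,F)} — 1.
  D=F, F=T: remaining (A,B,C,E) ∈ {(T,F,T,T)} — 1.
  D=F, F=F: B free; 4 ways for (A,C,E) × 2^1 = 8.
Total: 4 + 1 + 1 + 8 = 14.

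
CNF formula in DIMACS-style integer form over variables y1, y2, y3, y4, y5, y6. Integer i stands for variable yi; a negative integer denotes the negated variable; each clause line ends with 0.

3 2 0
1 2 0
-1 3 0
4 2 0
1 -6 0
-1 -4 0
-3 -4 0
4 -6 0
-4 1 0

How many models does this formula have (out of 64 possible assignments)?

6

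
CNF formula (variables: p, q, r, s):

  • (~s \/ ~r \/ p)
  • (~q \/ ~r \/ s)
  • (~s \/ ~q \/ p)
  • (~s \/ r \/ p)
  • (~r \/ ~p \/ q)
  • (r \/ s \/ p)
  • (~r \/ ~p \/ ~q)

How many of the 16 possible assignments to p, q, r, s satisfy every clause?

5

Satisfying assignments:
  p=F q=F r=T s=F
  p=T q=F r=F s=F
  p=T q=F r=F s=T
  p=T q=T r=F s=F
  p=T q=T r=F s=T
Count: 5.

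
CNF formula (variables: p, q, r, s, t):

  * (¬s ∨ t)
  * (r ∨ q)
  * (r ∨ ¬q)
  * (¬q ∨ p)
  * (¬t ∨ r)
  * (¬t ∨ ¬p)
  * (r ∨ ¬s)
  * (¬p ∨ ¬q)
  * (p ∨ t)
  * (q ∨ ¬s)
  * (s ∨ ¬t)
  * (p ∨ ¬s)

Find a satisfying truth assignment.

p=True  q=False  r=True  s=False  t=False

Check each clause:
  1. (t ∨ ¬s) — ¬s is true.
  2. (q ∨ r) — r is true.
  3. (¬q ∨ r) — r is true.
  4. (¬q ∨ p) — p is true.
  5. (¬t ∨ r) — r is true.
  6. (¬p ∨ ¬t) — ¬t is true.
  7. (r ∨ ¬s) — r is true.
  8. (¬q ∨ ¬p) — ¬q is true.
  9. (p ∨ t) — p is true.
  10. (¬s ∨ q) — ¬s is true.
  11. (¬t ∨ s) — ¬t is true.
  12. (p ∨ ¬s) — p is true.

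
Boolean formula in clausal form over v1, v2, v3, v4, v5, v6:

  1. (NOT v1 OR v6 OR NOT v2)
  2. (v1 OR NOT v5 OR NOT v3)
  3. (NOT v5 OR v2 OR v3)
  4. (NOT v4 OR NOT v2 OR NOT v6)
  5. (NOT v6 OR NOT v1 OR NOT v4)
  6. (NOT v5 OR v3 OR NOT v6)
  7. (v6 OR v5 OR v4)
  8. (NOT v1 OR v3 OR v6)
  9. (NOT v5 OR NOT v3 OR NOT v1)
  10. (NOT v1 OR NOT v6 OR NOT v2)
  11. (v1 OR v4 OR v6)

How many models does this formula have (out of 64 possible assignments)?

14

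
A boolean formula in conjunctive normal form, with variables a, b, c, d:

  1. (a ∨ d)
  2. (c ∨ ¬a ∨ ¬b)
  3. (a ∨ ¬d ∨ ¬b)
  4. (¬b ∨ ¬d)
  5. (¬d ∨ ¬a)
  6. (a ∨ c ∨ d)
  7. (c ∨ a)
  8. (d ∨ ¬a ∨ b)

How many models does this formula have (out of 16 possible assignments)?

2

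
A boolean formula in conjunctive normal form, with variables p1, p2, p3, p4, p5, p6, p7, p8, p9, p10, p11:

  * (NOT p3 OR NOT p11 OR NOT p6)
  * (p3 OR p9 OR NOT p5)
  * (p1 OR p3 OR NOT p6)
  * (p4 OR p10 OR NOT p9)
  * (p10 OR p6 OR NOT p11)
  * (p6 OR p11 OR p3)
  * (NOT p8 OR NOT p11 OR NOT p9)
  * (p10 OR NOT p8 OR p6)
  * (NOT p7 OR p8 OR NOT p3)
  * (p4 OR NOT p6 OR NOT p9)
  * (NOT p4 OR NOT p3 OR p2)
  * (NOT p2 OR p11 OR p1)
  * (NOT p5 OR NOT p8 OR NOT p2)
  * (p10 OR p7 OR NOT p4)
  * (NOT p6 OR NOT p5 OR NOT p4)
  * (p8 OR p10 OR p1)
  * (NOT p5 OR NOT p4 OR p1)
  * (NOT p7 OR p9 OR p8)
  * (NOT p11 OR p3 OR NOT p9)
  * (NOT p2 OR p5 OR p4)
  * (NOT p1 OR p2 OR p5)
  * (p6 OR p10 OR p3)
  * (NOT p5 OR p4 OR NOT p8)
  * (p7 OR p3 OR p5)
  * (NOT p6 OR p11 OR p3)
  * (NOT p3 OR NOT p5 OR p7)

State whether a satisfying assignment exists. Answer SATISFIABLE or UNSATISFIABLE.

SATISFIABLE

p10 occurs only positively in the remaining clauses — set p10 = True.
Branch on p1: take p1 = True.
Branch on p2: take p2 = True.
The remaining clauses are satisfied by p3 = True, p4 = True, p5 = False, p6 = True, p7 = False, p8 = True, p9 = True, p11 = False.
Every clause has at least one true literal under this assignment.
So p1 = True  p2 = True  p3 = True  p4 = True  p5 = False  p6 = True  p7 = False  p8 = True  p9 = True  p10 = True  p11 = False is a satisfying assignment.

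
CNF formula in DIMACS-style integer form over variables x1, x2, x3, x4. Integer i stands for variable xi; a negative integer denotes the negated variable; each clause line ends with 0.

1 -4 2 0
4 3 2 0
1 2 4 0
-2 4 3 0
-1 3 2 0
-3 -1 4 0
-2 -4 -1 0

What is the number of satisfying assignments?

4

Satisfying assignments:
  x1=0 x2=1 x3=0 x4=1
  x1=0 x2=1 x3=1 x4=0
  x1=0 x2=1 x3=1 x4=1
  x1=1 x2=0 x3=1 x4=1
That's 4 in total.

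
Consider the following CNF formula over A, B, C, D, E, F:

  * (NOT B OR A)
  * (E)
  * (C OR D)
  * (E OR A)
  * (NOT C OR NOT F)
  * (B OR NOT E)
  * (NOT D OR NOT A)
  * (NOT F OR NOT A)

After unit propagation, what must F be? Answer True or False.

False

(E) is a unit clause: E = True.
From (NOT E OR B) and E = True: B = True.
(NOT B OR A): since B = True, the clause reduces to (A). A = True.
In (NOT A OR NOT D), NOT A is now false; NOT D must hold, so D = False.
In (D OR C), D is now false; C must hold, so C = True.
From (NOT F OR NOT C) and C = True: F = False.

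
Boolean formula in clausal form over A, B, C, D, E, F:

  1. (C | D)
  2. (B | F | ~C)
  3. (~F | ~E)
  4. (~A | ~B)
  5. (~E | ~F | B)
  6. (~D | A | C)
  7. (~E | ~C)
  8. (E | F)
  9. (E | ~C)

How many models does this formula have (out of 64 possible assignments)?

The models are:
  A=1 B=0 C=0 D=1 E=0 F=1
  A=1 B=0 C=0 D=1 E=1 F=0
That's 2 in total.

2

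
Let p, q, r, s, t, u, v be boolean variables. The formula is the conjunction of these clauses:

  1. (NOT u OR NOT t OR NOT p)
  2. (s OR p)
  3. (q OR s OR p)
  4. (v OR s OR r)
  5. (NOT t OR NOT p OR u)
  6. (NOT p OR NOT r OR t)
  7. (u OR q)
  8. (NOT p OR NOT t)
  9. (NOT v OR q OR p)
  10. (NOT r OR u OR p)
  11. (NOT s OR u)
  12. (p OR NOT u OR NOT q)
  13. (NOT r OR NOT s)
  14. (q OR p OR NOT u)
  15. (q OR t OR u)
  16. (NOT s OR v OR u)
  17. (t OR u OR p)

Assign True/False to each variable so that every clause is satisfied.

p = T, q = F, r = F, s = T, t = F, u = T, v = F

Check each clause:
  1. (NOT u OR NOT t OR NOT p) — NOT t is true.
  2. (p OR s) — p is true.
  3. (s OR q OR p) — p is true.
  4. (s OR r OR v) — s is true.
  5. (NOT t OR u OR NOT p) — NOT t is true.
  6. (t OR NOT r OR NOT p) — NOT r is true.
  7. (u OR q) — u is true.
  8. (NOT p OR NOT t) — NOT t is true.
  9. (p OR NOT v OR q) — p is true.
  10. (NOT r OR p OR u) — p is true.
  11. (u OR NOT s) — u is true.
  12. (NOT q OR NOT u OR p) — p is true.
  13. (NOT r OR NOT s) — NOT r is true.
  14. (NOT u OR p OR q) — p is true.
  15. (q OR u OR t) — u is true.
  16. (v OR u OR NOT s) — u is true.
  17. (t OR u OR p) — p is true.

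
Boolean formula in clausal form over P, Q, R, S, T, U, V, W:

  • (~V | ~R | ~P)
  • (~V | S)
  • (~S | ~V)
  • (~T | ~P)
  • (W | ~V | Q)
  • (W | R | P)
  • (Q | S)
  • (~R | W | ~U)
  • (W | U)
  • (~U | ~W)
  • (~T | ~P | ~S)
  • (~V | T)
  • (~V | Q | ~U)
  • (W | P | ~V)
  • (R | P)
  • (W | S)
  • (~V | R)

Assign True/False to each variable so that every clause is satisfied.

P = 1  Q = 1  R = 0  S = 1  T = 0  U = 0  V = 0  W = 1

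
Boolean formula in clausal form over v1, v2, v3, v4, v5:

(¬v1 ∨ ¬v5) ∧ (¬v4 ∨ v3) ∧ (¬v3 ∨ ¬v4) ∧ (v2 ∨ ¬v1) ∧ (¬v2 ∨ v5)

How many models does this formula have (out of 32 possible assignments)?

6

Satisfying assignments:
  v1=0 v2=0 v3=0 v4=0 v5=0
  v1=0 v2=0 v3=0 v4=0 v5=1
  v1=0 v2=0 v3=1 v4=0 v5=0
  v1=0 v2=0 v3=1 v4=0 v5=1
  v1=0 v2=1 v3=0 v4=0 v5=1
  v1=0 v2=1 v3=1 v4=0 v5=1
That's 6 in total.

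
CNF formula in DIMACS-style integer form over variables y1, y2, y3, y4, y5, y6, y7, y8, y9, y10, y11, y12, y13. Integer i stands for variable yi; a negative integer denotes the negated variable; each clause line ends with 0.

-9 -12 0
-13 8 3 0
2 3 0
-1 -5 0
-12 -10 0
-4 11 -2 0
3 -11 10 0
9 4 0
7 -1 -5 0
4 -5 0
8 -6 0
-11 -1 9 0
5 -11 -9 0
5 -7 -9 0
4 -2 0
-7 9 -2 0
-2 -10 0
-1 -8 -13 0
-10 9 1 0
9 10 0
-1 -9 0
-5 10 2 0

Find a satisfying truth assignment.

y1=0, y2=0, y3=1, y4=1, y5=0, y6=0, y7=0, y8=1, y9=1, y10=0, y11=0, y12=0, y13=0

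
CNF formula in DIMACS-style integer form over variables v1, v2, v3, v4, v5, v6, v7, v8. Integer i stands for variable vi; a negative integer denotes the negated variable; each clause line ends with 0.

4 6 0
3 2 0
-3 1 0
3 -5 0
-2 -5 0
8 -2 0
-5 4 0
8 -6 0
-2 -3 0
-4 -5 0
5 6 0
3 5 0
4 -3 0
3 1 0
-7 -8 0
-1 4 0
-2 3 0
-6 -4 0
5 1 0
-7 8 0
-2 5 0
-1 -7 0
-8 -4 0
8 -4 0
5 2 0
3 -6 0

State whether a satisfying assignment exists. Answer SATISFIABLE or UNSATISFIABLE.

UNSATISFIABLE

v3 = True:
  propagation gives v1=True, v2=False, v4=True, v5=False; an empty clause results — contradiction.
v3 = False:
  propagation gives v2=True; an empty clause results — contradiction.
Every branch closes, so no satisfying assignment exists.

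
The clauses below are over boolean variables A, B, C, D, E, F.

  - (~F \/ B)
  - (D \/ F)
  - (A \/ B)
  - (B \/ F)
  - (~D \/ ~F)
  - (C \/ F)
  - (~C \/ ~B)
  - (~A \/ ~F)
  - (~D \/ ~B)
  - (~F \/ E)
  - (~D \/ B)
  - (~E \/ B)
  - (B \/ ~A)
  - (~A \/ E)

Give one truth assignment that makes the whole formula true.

Try A = False.
  then B is forced to True.
  then C is forced to False.
  then F is forced to True.
  then D is forced to False.
  then E is forced to True.

A=0  B=1  C=0  D=0  E=1  F=1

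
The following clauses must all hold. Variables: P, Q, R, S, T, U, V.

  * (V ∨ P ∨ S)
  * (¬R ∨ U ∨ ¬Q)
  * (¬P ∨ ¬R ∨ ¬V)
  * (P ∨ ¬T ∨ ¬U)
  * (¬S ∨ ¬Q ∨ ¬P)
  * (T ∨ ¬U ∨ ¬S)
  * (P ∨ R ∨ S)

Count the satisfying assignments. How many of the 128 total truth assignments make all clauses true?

47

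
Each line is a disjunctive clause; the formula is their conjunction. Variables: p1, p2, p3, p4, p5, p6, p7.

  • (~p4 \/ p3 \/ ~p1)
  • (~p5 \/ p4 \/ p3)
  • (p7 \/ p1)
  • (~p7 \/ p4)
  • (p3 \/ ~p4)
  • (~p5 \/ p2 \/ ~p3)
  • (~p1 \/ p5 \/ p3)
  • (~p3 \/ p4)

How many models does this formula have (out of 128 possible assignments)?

Case analysis on p3 and p4:
  p3=T, p4=T: p6 free; 9 ways for (p1,p2,p5,p7) × 2^1 = 18.
  p3=T, p4=F: a clause becomes empty — 0.
  p3=F, p4=T: a clause becomes empty — 0.
  p3=F, p4=F: a clause becomes empty — 0.
Total: 18 + 0 + 0 + 0 = 18.

18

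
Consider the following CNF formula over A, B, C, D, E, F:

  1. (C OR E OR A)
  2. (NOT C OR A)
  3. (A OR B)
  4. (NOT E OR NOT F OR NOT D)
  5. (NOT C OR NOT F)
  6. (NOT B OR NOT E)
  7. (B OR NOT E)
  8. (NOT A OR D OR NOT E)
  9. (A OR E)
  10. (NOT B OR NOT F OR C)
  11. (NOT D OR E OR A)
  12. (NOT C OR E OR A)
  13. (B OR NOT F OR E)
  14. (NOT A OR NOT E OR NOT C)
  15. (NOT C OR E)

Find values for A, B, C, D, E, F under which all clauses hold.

A=True  B=False  C=False  D=False  E=False  F=False

Check each clause:
  1. (E OR A OR C) — A is true.
  2. (A OR NOT C) — A is true.
  3. (B OR A) — A is true.
  4. (NOT F OR NOT D OR NOT E) — NOT F is true.
  5. (NOT C OR NOT F) — NOT F is true.
  6. (NOT B OR NOT E) — NOT E is true.
  7. (B OR NOT E) — NOT E is true.
  8. (NOT A OR NOT E OR D) — NOT E is true.
  9. (E OR A) — A is true.
  10. (NOT B OR C OR NOT F) — NOT F is true.
  11. (A OR E OR NOT D) — A is true.
  12. (E OR A OR NOT C) — A is true.
  13. (B OR NOT F OR E) — NOT F is true.
  14. (NOT A OR NOT C OR NOT E) — NOT E is true.
  15. (E OR NOT C) — NOT C is true.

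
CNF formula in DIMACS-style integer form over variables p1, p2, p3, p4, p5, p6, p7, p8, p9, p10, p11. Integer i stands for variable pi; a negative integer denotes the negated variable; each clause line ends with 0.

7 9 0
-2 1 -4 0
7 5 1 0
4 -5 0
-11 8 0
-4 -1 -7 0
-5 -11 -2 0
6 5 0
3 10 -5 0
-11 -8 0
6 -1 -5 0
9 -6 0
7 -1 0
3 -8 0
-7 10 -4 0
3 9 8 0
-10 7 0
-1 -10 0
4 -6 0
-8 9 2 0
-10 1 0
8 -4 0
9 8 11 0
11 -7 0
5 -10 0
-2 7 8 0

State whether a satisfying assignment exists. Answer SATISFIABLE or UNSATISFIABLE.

Pure literal: p3 appears only positively; assign p3 = True.
p9 occurs only positively in the remaining clauses — set p9 = True.
Branch on p1: take p1 = False.
  then p10 is forced to False.
Set p2 = False and propagate.
Set p4 = True and propagate.
  then p7 is forced to False.
  then p5 is forced to True.
  then p8 is forced to True.
  then p11 is forced to False.
p6 is now unconstrained; take p6 = False.
Every clause has at least one true literal under this assignment.
So p1=False, p2=False, p3=True, p4=True, p5=True, p6=False, p7=False, p8=True, p9=True, p10=False, p11=False is a satisfying assignment.

SATISFIABLE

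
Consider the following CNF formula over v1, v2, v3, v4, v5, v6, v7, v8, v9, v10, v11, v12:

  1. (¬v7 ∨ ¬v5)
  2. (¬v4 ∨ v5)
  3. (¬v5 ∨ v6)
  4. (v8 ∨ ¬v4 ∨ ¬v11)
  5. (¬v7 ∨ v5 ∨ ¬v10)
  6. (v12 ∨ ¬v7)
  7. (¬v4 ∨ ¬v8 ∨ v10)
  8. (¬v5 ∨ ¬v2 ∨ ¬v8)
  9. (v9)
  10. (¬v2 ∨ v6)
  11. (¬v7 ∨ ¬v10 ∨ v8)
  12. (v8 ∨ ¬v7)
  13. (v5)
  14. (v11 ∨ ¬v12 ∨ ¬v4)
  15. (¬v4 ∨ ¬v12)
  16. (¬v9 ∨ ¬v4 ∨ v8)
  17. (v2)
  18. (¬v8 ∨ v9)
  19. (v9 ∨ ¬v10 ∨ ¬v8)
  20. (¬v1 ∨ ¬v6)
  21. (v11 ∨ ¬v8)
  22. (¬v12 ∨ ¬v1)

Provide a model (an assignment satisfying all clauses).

(v9) is a unit clause, so v9 = True.
(v5) is a unit clause, so v5 = True.
(¬v7) is a unit clause, so v7 = False.
(v6) is a unit clause, so v6 = True.
The clause (v2) is unit: v2 must be True.
(¬v8) is a unit clause, so v8 = False.
The clause (¬v4) is unit: v4 must be False.
(¬v1) is a unit clause, so v1 = False.
v3, v10, v11, v12 are now unconstrained; take v3 = True, v10 = False, v11 = True, v12 = True.

v1=F, v2=T, v3=T, v4=F, v5=T, v6=T, v7=F, v8=F, v9=T, v10=F, v11=T, v12=T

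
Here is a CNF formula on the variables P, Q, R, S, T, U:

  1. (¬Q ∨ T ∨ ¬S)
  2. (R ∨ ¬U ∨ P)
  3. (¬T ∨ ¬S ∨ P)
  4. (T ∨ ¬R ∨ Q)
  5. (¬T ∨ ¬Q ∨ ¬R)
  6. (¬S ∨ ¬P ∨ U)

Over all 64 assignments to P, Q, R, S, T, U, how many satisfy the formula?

25

Case analysis on T and P:
  T=T, P=T: 9 of the 16 assignments to (Q,R,S,U) work.
  T=T, P=F: remaining (Q,R,S,U) ∈ {(F,F,F,F); (F,T,F,F); (F,T,F,T); (T,F,F,F)} — 4.
  T=F, P=T: 7 of the 16 assignments to (Q,R,S,U) work.
  T=F, P=F: 5 of the 16 assignments to (Q,R,S,U) work.
Total: 9 + 4 + 7 + 5 = 25.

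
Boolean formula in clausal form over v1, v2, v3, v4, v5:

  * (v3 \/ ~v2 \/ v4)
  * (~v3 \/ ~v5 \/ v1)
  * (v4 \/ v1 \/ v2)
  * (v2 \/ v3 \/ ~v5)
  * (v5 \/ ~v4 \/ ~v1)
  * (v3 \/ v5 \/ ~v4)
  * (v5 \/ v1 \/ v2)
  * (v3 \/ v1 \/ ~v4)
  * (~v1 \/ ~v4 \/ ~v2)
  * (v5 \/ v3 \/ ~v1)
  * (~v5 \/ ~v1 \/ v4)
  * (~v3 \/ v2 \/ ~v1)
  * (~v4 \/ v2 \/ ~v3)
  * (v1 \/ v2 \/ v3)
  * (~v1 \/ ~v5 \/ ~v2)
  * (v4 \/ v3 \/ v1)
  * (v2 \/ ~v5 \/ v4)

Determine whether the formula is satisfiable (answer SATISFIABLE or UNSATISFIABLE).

SATISFIABLE

Branch on v1: take v1 = False.
Branch on v2: take v2 = True.
The remaining clauses are satisfied by v3 = True, v4 = False, v5 = False.
So v1=False, v2=True, v3=True, v4=False, v5=False is a satisfying assignment.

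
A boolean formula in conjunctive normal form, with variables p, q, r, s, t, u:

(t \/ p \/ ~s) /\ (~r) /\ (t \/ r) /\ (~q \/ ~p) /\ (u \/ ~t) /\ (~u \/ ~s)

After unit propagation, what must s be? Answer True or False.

False

(~r) stands alone — r = False.
(r \/ t) with r = False leaves only t, so t = True.
(~t \/ u): since t = True, the clause reduces to (u). u = True.
(~s \/ ~u): since u = True, the clause reduces to (~s). s = False.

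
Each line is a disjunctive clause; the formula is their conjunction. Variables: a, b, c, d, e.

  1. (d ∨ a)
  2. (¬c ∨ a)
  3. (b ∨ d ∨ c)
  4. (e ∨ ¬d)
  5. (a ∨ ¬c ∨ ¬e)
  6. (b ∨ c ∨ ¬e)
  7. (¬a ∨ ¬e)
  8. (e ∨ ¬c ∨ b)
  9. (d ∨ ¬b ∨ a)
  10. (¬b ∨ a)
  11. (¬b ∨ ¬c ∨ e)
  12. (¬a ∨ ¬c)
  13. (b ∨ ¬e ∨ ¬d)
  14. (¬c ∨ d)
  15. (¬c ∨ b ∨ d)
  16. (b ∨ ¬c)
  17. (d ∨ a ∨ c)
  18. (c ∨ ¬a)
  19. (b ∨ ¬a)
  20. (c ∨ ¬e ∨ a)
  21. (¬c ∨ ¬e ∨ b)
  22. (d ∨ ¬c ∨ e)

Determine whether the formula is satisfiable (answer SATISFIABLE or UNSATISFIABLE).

UNSATISFIABLE

c = True:
  propagation gives a=True; an empty clause results — contradiction.
c = False:
  propagation gives a=False, d=True, e=True; an empty clause results — contradiction.
Every branch closes, so no satisfying assignment exists.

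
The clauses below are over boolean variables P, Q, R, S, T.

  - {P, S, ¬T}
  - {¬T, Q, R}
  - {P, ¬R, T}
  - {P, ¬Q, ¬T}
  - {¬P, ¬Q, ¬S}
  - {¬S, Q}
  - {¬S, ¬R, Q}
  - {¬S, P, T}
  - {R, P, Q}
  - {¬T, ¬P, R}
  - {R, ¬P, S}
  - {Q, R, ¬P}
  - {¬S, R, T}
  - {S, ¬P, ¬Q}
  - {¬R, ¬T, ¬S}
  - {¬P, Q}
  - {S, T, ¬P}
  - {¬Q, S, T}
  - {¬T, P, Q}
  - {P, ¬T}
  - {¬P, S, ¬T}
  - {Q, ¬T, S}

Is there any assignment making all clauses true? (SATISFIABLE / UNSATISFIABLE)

UNSATISFIABLE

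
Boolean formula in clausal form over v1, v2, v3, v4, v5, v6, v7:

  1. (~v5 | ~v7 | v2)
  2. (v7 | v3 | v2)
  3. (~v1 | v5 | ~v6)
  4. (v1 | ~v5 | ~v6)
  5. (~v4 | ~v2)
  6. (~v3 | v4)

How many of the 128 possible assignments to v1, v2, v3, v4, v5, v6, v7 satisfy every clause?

Split on v2, then v5.
  v2=1, v5=1: v7 free; 3 ways for (v1,v3,v4,v6) × 2^1 = 6.
  v2=1, v5=0: v7 free; 3 ways for (v1,v3,v4,v6) × 2^1 = 6.
  v2=0, v5=1: remaining (v1,v3,v4,v6,v7) ∈ {(0,1,1,0,0); (1,1,1,0,0); (1,1,1,1,0)} — 3.
  v2=0, v5=0: 12 of the 32 assignments to (v1,v3,v4,v6,v7) work.
Total: 6 + 6 + 3 + 12 = 27.

27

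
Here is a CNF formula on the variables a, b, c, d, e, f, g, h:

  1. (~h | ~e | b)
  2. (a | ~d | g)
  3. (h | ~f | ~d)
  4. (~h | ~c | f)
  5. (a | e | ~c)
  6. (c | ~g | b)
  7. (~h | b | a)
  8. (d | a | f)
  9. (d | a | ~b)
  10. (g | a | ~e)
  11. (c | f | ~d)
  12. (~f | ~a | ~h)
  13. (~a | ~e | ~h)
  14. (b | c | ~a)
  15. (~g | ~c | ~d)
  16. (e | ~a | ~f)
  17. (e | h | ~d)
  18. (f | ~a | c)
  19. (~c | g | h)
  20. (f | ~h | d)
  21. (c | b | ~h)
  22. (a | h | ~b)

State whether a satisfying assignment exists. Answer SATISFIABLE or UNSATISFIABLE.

SATISFIABLE

Set a = False and propagate.
The remaining clauses are satisfied by b = True, c = False, d = True, e = True, f = True, g = True, h = True.
So a=F, b=T, c=F, d=T, e=T, f=T, g=T, h=T is a satisfying assignment.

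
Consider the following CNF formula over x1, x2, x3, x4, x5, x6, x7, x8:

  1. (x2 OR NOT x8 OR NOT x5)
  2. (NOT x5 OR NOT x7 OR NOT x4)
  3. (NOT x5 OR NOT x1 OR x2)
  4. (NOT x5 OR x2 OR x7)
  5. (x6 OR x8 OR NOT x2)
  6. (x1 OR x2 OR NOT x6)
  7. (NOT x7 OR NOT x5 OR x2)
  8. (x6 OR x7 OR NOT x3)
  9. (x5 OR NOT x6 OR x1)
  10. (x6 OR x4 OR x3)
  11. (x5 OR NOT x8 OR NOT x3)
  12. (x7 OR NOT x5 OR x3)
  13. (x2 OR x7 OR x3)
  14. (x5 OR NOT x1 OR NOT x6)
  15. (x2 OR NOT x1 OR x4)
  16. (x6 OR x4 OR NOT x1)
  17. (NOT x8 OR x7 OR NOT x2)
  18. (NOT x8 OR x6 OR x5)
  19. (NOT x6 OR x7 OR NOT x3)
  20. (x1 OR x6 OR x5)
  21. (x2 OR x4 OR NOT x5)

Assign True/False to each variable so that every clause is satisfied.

Try x1 = False.
Set x2 = True and propagate.
Branch on x3: take x3 = True.
The remaining clauses are satisfied by x4 = False, x5 = True, x6 = False, x7 = True, x8 = True.
Check each clause:
  1. (x2 OR NOT x5 OR NOT x8) — x2 is true.
  2. (NOT x4 OR NOT x5 OR NOT x7) — NOT x4 is true.
  3. (NOT x1 OR NOT x5 OR x2) — x2 is true.
  4. (x7 OR x2 OR NOT x5) — x2 is true.
  5. (x8 OR x6 OR NOT x2) — x8 is true.
  6. (x2 OR x1 OR NOT x6) — x2 is true.
  7. (NOT x5 OR NOT x7 OR x2) — x2 is true.
  8. (x6 OR x7 OR NOT x3) — x7 is true.
  9. (x5 OR NOT x6 OR x1) — NOT x6 is true.
  10. (x4 OR x6 OR x3) — x3 is true.
  11. (x5 OR NOT x3 OR NOT x8) — x5 is true.
  12. (x3 OR x7 OR NOT x5) — x3 is true.
  13. (x3 OR x2 OR x7) — x2 is true.
  14. (NOT x6 OR NOT x1 OR x5) — NOT x6 is true.
  15. (x4 OR x2 OR NOT x1) — x2 is true.
  16. (x4 OR NOT x1 OR x6) — NOT x1 is true.
  17. (x7 OR NOT x8 OR NOT x2) — x7 is true.
  18. (NOT x8 OR x6 OR x5) — x5 is true.
  19. (x7 OR NOT x6 OR NOT x3) — NOT x6 is true.
  20. (x1 OR x5 OR x6) — x5 is true.
  21. (NOT x5 OR x4 OR x2) — x2 is true.

x1=F, x2=T, x3=T, x4=F, x5=T, x6=F, x7=T, x8=T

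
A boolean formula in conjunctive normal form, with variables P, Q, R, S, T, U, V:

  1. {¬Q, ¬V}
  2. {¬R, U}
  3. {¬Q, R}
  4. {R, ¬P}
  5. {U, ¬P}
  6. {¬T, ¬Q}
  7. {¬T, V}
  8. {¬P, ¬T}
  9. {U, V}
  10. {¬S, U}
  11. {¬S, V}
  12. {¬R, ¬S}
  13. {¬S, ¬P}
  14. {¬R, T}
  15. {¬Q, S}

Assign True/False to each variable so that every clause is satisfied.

P=0, Q=0, R=0, S=0, T=1, U=1, V=1

P occurs only negated in the remaining clauses — set P = False.
Pure literal: Q appears only negated; assign Q = False.
Try R = False.
Try S = False.
Try T = True.
  then V is forced to True.
U is now unconstrained; take U = True.
Check each clause:
  1. {¬V, ¬Q} — ¬Q is true.
  2. {U, ¬R} — ¬R is true.
  3. {¬Q, R} — ¬Q is true.
  4. {¬P, R} — ¬P is true.
  5. {¬P, U} — U is true.
  6. {¬Q, ¬T} — ¬Q is true.
  7. {¬T, V} — V is true.
  8. {¬T, ¬P} — ¬P is true.
  9. {V, U} — U is true.
  10. {¬S, U} — ¬S is true.
  11. {¬S, V} — ¬S is true.
  12. {¬R, ¬S} — ¬S is true.
  13. {¬S, ¬P} — ¬S is true.
  14. {¬R, T} — ¬R is true.
  15. {¬Q, S} — ¬Q is true.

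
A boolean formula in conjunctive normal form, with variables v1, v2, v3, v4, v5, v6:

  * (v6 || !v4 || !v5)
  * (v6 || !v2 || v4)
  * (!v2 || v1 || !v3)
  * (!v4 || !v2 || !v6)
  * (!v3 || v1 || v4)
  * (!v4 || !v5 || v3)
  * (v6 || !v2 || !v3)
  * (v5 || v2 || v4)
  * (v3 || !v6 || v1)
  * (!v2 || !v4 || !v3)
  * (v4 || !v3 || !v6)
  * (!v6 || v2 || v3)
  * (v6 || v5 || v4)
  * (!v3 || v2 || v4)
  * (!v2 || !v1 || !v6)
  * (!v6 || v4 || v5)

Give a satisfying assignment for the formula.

Branch on v1: take v1 = False.
For the remaining variables, v2 = True, v3 = False, v4 = True, v5 = False, v6 = False works.
Check each clause:
  1. (v6 || !v5 || !v4) — !v5 is true.
  2. (!v2 || v4 || v6) — v4 is true.
  3. (!v3 || v1 || !v2) — !v3 is true.
  4. (!v6 || !v2 || !v4) — !v6 is true.
  5. (v4 || v1 || !v3) — v4 is true.
  6. (!v5 || !v4 || v3) — !v5 is true.
  7. (v6 || !v3 || !v2) — !v3 is true.
  8. (v5 || v2 || v4) — v2 is true.
  9. (v3 || v1 || !v6) — !v6 is true.
  10. (!v4 || !v2 || !v3) — !v3 is true.
  11. (!v6 || !v3 || v4) — !v6 is true.
  12. (v3 || v2 || !v6) — !v6 is true.
  13. (v4 || v5 || v6) — v4 is true.
  14. (v4 || !v3 || v2) — v2 is true.
  15. (!v1 || !v2 || !v6) — !v6 is true.
  16. (v5 || !v6 || v4) — !v6 is true.

v1=F  v2=T  v3=F  v4=T  v5=F  v6=F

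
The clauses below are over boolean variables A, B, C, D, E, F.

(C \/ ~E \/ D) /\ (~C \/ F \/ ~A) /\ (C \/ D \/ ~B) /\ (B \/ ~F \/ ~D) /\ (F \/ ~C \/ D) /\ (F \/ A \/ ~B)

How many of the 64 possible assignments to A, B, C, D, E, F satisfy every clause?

28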